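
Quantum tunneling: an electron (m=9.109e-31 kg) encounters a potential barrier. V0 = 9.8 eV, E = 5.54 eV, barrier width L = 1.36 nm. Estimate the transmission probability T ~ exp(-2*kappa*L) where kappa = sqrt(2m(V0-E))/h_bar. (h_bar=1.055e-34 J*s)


V0 - E = 4.26 eV = 6.8245e-19 J
kappa = sqrt(2 * m * (V0-E)) / h_bar
= sqrt(2 * 9.109e-31 * 6.8245e-19) / 1.055e-34
= 1.0569e+10 /m
2*kappa*L = 2 * 1.0569e+10 * 1.36e-9
= 28.7477
T = exp(-28.7477) = 3.273707e-13

3.273707e-13


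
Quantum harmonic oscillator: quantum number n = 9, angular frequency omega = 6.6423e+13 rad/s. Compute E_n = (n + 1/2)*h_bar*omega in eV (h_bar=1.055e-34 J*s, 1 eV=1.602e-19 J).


E = (n + 1/2) * h_bar * omega
= (9 + 0.5) * 1.055e-34 * 6.6423e+13
= 9.5 * 7.0076e-21
= 6.6572e-20 J
= 0.4156 eV

0.4156


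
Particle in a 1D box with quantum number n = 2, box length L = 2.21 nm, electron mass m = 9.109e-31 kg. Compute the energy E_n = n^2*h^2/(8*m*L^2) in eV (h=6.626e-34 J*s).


E = n^2 * h^2 / (8 * m * L^2)
= 2^2 * (6.626e-34)^2 / (8 * 9.109e-31 * (2.21e-9)^2)
= 4 * 4.3904e-67 / (8 * 9.109e-31 * 4.8841e-18)
= 4.9342e-20 J
= 0.308 eV

0.308


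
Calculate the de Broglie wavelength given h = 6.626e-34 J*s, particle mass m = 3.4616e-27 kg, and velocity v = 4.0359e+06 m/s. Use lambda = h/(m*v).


lambda = h / (m * v)
= 6.626e-34 / (3.4616e-27 * 4.0359e+06)
= 6.626e-34 / 1.3971e-20
= 4.7428e-14 m

4.7428e-14


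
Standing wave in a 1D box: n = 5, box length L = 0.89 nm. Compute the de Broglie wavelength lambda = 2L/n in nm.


lambda = 2L / n
= 2 * 0.89 / 5
= 1.78 / 5
= 0.356 nm

0.356


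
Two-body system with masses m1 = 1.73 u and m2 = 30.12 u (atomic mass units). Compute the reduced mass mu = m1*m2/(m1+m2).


mu = m1 * m2 / (m1 + m2)
= 1.73 * 30.12 / (1.73 + 30.12)
= 52.1076 / 31.85
= 1.636 u

1.636


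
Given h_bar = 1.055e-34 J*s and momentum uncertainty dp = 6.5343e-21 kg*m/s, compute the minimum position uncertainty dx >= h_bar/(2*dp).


dx = h_bar / (2 * dp)
= 1.055e-34 / (2 * 6.5343e-21)
= 1.055e-34 / 1.3069e-20
= 8.0728e-15 m

8.0728e-15


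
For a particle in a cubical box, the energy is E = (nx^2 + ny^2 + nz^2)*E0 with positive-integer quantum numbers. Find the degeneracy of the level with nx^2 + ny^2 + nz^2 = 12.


Enumerate all (nx, ny, nz) with nx^2 + ny^2 + nz^2 = 12:
(2,2,2)
Total degeneracy = 1

1


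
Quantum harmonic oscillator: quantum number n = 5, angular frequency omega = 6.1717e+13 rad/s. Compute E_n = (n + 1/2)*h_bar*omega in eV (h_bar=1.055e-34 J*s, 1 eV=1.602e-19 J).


E = (n + 1/2) * h_bar * omega
= (5 + 0.5) * 1.055e-34 * 6.1717e+13
= 5.5 * 6.5111e-21
= 3.5811e-20 J
= 0.2235 eV

0.2235


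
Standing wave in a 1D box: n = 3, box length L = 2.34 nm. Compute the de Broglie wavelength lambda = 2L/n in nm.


lambda = 2L / n
= 2 * 2.34 / 3
= 4.68 / 3
= 1.56 nm

1.56


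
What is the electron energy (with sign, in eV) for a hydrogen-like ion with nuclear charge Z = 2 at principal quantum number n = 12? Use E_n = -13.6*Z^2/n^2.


E_n = -13.6 * Z^2 / n^2
= -13.6 * 2^2 / 12^2
= -13.6 * 4 / 144
= -0.3778 eV

-0.3778


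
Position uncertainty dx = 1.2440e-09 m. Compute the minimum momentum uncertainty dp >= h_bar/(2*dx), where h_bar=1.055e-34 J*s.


dp = h_bar / (2 * dx)
= 1.055e-34 / (2 * 1.2440e-09)
= 1.055e-34 / 2.4880e-09
= 4.2404e-26 kg*m/s

4.2404e-26


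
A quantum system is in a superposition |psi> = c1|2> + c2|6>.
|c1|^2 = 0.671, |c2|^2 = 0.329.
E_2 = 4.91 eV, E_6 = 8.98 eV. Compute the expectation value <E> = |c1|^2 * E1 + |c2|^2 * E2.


<E> = |c1|^2 * E1 + |c2|^2 * E2
= 0.671 * 4.91 + 0.329 * 8.98
= 3.2946 + 2.9544
= 6.249 eV

6.249


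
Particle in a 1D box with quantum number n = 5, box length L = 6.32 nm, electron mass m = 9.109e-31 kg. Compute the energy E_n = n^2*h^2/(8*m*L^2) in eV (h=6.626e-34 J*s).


E = n^2 * h^2 / (8 * m * L^2)
= 5^2 * (6.626e-34)^2 / (8 * 9.109e-31 * (6.32e-9)^2)
= 25 * 4.3904e-67 / (8 * 9.109e-31 * 3.9942e-17)
= 3.7709e-20 J
= 0.2354 eV

0.2354


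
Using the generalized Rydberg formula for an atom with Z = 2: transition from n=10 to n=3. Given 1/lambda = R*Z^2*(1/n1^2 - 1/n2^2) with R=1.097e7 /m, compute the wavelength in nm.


1/lambda = R * Z^2 * (1/n1^2 - 1/n2^2)
= 1.097e7 * 2^2 * (1/3^2 - 1/10^2)
= 1.097e7 * 4 * (0.111111 - 0.01)
= 4.4368e+06 /m
lambda = 1 / 4.4368e+06
= 225.3899 nm

225.3899


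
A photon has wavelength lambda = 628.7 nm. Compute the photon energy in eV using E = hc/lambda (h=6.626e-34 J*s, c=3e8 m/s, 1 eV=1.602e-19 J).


E = hc / lambda
= (6.626e-34)(3e8) / (628.7e-9)
= 1.9878e-25 / 6.2870e-07
= 3.1618e-19 J
Converting to eV: 3.1618e-19 / 1.602e-19
= 1.9736 eV

1.9736


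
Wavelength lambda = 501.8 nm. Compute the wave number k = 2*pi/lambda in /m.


k = 2 * pi / lambda
= 6.2832 / (501.8e-9)
= 6.2832 / 5.0180e-07
= 1.2521e+07 /m

1.2521e+07


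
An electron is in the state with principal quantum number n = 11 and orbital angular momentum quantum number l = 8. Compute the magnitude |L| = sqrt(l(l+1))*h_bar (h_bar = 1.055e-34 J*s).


L = sqrt(l*(l+1)) * h_bar
= sqrt(8 * 9) * 1.055e-34
= sqrt(72) * 1.055e-34
= 8.4853 * 1.055e-34
= 8.9520e-34 J*s

8.9520e-34


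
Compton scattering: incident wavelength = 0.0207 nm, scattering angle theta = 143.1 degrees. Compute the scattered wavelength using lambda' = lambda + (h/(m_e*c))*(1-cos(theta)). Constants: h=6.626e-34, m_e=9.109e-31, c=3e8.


Compton wavelength: h/(m_e*c) = 2.4247e-12 m
d_lambda = 2.4247e-12 * (1 - cos(143.1 deg))
= 2.4247e-12 * 1.799685
= 4.3637e-12 m = 0.004364 nm
lambda' = 0.0207 + 0.004364
= 0.025064 nm

0.025064


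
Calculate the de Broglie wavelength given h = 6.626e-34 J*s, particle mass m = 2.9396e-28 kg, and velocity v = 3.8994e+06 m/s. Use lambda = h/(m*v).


lambda = h / (m * v)
= 6.626e-34 / (2.9396e-28 * 3.8994e+06)
= 6.626e-34 / 1.1463e-21
= 5.7805e-13 m

5.7805e-13


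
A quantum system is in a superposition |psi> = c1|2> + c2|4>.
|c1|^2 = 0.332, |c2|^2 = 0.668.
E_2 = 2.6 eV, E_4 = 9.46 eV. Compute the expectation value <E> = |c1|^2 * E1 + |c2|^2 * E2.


<E> = |c1|^2 * E1 + |c2|^2 * E2
= 0.332 * 2.6 + 0.668 * 9.46
= 0.8632 + 6.3193
= 7.1825 eV

7.1825


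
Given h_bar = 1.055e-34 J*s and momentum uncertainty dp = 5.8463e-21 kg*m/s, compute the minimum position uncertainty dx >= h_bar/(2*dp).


dx = h_bar / (2 * dp)
= 1.055e-34 / (2 * 5.8463e-21)
= 1.055e-34 / 1.1693e-20
= 9.0228e-15 m

9.0228e-15


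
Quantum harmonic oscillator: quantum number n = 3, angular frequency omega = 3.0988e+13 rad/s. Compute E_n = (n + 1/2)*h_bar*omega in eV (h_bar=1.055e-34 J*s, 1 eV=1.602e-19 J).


E = (n + 1/2) * h_bar * omega
= (3 + 0.5) * 1.055e-34 * 3.0988e+13
= 3.5 * 3.2692e-21
= 1.1442e-20 J
= 0.0714 eV

0.0714


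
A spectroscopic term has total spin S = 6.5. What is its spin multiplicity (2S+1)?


Spin multiplicity = 2S + 1
= 2 * 6.5 + 1
= 13.0 + 1
= 14

14


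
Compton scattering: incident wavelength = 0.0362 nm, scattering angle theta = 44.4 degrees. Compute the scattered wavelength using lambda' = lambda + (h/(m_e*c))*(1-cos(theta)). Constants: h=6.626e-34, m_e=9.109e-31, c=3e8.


Compton wavelength: h/(m_e*c) = 2.4247e-12 m
d_lambda = 2.4247e-12 * (1 - cos(44.4 deg))
= 2.4247e-12 * 0.285527
= 6.9232e-13 m = 0.000692 nm
lambda' = 0.0362 + 0.000692
= 0.036892 nm

0.036892


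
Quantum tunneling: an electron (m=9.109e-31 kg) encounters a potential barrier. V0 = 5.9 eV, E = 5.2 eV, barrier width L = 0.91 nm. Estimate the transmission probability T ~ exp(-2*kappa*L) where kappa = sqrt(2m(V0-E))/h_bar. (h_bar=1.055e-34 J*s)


V0 - E = 0.7 eV = 1.1214e-19 J
kappa = sqrt(2 * m * (V0-E)) / h_bar
= sqrt(2 * 9.109e-31 * 1.1214e-19) / 1.055e-34
= 4.2843e+09 /m
2*kappa*L = 2 * 4.2843e+09 * 0.91e-9
= 7.7974
T = exp(-7.7974) = 4.108036e-04

4.108036e-04


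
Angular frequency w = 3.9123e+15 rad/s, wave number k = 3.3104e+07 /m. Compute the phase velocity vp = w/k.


vp = w / k
= 3.9123e+15 / 3.3104e+07
= 1.1818e+08 m/s

1.1818e+08


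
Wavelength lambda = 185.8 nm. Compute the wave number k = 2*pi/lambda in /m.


k = 2 * pi / lambda
= 6.2832 / (185.8e-9)
= 6.2832 / 1.8580e-07
= 3.3817e+07 /m

3.3817e+07


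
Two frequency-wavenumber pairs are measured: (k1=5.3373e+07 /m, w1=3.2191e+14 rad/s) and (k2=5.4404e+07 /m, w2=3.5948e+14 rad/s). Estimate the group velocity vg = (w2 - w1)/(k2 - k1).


vg = (w2 - w1) / (k2 - k1)
= (3.5948e+14 - 3.2191e+14) / (5.4404e+07 - 5.3373e+07)
= 3.7570e+13 / 1.0310e+06
= 3.6440e+07 m/s

3.6440e+07


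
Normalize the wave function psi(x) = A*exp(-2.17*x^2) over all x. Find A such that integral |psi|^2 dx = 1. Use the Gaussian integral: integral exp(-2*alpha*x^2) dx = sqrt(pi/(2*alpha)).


integral |psi|^2 dx = A^2 * sqrt(pi/(2*alpha)) = 1
A^2 = sqrt(2*alpha/pi)
= sqrt(2 * 2.17 / pi)
= 1.175357
A = sqrt(1.175357)
= 1.0841

1.0841


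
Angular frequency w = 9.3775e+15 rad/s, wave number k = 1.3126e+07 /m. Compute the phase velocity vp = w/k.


vp = w / k
= 9.3775e+15 / 1.3126e+07
= 7.1442e+08 m/s

7.1442e+08


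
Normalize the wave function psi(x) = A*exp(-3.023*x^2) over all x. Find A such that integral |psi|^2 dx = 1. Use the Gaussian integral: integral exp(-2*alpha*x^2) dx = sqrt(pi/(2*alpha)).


integral |psi|^2 dx = A^2 * sqrt(pi/(2*alpha)) = 1
A^2 = sqrt(2*alpha/pi)
= sqrt(2 * 3.023 / pi)
= 1.387264
A = sqrt(1.387264)
= 1.1778

1.1778


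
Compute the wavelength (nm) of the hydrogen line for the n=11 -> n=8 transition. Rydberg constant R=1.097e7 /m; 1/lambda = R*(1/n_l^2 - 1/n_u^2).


1/lambda = R * (1/n_l^2 - 1/n_u^2)
= 1.097e7 * (1/8^2 - 1/11^2)
= 1.097e7 * (0.015625 - 0.008264)
= 1.097e7 * 0.007361
= 8.0745e+04 /m
lambda = 1 / 8.0745e+04 = 12384.6535 nm

12384.6535


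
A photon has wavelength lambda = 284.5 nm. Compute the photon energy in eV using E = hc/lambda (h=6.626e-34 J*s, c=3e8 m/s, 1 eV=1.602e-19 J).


E = hc / lambda
= (6.626e-34)(3e8) / (284.5e-9)
= 1.9878e-25 / 2.8450e-07
= 6.9870e-19 J
Converting to eV: 6.9870e-19 / 1.602e-19
= 4.3614 eV

4.3614


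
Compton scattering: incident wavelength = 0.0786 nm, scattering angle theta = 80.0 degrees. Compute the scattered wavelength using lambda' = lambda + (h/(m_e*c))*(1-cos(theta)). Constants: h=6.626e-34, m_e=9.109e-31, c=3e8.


Compton wavelength: h/(m_e*c) = 2.4247e-12 m
d_lambda = 2.4247e-12 * (1 - cos(80.0 deg))
= 2.4247e-12 * 0.826352
= 2.0037e-12 m = 0.002004 nm
lambda' = 0.0786 + 0.002004
= 0.080604 nm

0.080604


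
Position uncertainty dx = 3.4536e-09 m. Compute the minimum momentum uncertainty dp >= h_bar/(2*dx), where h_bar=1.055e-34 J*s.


dp = h_bar / (2 * dx)
= 1.055e-34 / (2 * 3.4536e-09)
= 1.055e-34 / 6.9072e-09
= 1.5274e-26 kg*m/s

1.5274e-26


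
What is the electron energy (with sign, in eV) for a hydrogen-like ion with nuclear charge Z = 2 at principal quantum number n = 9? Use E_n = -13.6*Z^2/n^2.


E_n = -13.6 * Z^2 / n^2
= -13.6 * 2^2 / 9^2
= -13.6 * 4 / 81
= -0.6716 eV

-0.6716


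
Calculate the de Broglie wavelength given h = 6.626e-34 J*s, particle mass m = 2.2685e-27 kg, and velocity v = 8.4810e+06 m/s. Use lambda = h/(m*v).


lambda = h / (m * v)
= 6.626e-34 / (2.2685e-27 * 8.4810e+06)
= 6.626e-34 / 1.9239e-20
= 3.4440e-14 m

3.4440e-14


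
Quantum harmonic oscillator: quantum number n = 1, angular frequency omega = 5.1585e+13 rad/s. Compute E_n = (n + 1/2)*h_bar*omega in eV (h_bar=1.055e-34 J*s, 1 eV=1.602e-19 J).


E = (n + 1/2) * h_bar * omega
= (1 + 0.5) * 1.055e-34 * 5.1585e+13
= 1.5 * 5.4422e-21
= 8.1633e-21 J
= 0.051 eV

0.051


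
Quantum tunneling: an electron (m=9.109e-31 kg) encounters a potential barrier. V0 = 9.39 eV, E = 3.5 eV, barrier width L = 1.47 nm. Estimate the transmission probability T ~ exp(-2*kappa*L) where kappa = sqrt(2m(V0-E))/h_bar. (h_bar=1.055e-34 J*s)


V0 - E = 5.89 eV = 9.4358e-19 J
kappa = sqrt(2 * m * (V0-E)) / h_bar
= sqrt(2 * 9.109e-31 * 9.4358e-19) / 1.055e-34
= 1.2428e+10 /m
2*kappa*L = 2 * 1.2428e+10 * 1.47e-9
= 36.5371
T = exp(-36.5371) = 1.355618e-16

1.355618e-16


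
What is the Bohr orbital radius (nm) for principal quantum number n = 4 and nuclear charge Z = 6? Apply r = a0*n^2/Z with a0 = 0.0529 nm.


r = a0 * n^2 / Z
= 0.0529 * 4^2 / 6
= 0.0529 * 16 / 6
= 0.1411 nm

0.1411


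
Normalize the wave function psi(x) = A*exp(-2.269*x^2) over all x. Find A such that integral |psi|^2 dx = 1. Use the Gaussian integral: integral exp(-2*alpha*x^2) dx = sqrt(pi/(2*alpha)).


integral |psi|^2 dx = A^2 * sqrt(pi/(2*alpha)) = 1
A^2 = sqrt(2*alpha/pi)
= sqrt(2 * 2.269 / pi)
= 1.201869
A = sqrt(1.201869)
= 1.0963

1.0963


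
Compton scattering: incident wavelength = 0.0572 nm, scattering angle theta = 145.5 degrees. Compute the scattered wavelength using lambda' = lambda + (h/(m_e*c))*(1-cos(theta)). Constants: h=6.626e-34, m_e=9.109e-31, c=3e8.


Compton wavelength: h/(m_e*c) = 2.4247e-12 m
d_lambda = 2.4247e-12 * (1 - cos(145.5 deg))
= 2.4247e-12 * 1.824126
= 4.4230e-12 m = 0.004423 nm
lambda' = 0.0572 + 0.004423
= 0.061623 nm

0.061623


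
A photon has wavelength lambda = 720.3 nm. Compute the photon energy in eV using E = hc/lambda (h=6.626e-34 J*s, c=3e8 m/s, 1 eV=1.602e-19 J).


E = hc / lambda
= (6.626e-34)(3e8) / (720.3e-9)
= 1.9878e-25 / 7.2030e-07
= 2.7597e-19 J
Converting to eV: 2.7597e-19 / 1.602e-19
= 1.7226 eV

1.7226


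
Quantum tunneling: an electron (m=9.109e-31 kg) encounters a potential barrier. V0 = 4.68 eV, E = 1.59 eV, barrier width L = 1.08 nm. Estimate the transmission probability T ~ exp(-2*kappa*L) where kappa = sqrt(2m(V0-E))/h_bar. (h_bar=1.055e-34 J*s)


V0 - E = 3.09 eV = 4.9502e-19 J
kappa = sqrt(2 * m * (V0-E)) / h_bar
= sqrt(2 * 9.109e-31 * 4.9502e-19) / 1.055e-34
= 9.0014e+09 /m
2*kappa*L = 2 * 9.0014e+09 * 1.08e-9
= 19.4429
T = exp(-19.4429) = 3.597780e-09

3.597780e-09


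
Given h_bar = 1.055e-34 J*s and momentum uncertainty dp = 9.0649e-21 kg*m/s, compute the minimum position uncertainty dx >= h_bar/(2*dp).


dx = h_bar / (2 * dp)
= 1.055e-34 / (2 * 9.0649e-21)
= 1.055e-34 / 1.8130e-20
= 5.8191e-15 m

5.8191e-15


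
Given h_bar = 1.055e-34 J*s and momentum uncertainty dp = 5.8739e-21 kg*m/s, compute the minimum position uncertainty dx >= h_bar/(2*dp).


dx = h_bar / (2 * dp)
= 1.055e-34 / (2 * 5.8739e-21)
= 1.055e-34 / 1.1748e-20
= 8.9804e-15 m

8.9804e-15


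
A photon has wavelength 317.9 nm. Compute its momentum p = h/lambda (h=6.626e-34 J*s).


p = h / lambda
= 6.626e-34 / (317.9e-9)
= 6.626e-34 / 3.1790e-07
= 2.0843e-27 kg*m/s

2.0843e-27


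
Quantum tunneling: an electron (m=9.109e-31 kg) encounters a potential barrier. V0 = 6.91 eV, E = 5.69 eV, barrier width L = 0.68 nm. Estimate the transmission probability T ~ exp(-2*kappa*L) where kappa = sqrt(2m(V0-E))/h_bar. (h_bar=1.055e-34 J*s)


V0 - E = 1.22 eV = 1.9544e-19 J
kappa = sqrt(2 * m * (V0-E)) / h_bar
= sqrt(2 * 9.109e-31 * 1.9544e-19) / 1.055e-34
= 5.6560e+09 /m
2*kappa*L = 2 * 5.6560e+09 * 0.68e-9
= 7.6922
T = exp(-7.6922) = 4.563941e-04

4.563941e-04


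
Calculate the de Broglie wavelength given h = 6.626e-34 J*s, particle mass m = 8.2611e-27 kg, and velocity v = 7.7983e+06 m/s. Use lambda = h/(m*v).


lambda = h / (m * v)
= 6.626e-34 / (8.2611e-27 * 7.7983e+06)
= 6.626e-34 / 6.4423e-20
= 1.0285e-14 m

1.0285e-14


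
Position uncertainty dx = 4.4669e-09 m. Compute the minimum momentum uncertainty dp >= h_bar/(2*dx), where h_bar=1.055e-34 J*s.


dp = h_bar / (2 * dx)
= 1.055e-34 / (2 * 4.4669e-09)
= 1.055e-34 / 8.9338e-09
= 1.1809e-26 kg*m/s

1.1809e-26


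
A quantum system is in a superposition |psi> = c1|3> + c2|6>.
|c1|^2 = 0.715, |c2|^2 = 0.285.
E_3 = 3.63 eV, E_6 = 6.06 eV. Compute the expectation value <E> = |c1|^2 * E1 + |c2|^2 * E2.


<E> = |c1|^2 * E1 + |c2|^2 * E2
= 0.715 * 3.63 + 0.285 * 6.06
= 2.5954 + 1.7271
= 4.3225 eV

4.3225


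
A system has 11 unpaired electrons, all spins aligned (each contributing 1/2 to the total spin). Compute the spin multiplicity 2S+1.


Total spin S = N * (1/2) = 11 * 0.5 = 5.5
Spin multiplicity = 2S + 1
= 2 * 5.5 + 1
= 12

12


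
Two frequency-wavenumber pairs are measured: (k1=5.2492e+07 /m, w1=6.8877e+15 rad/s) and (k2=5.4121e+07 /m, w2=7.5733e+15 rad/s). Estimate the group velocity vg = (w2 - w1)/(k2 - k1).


vg = (w2 - w1) / (k2 - k1)
= (7.5733e+15 - 6.8877e+15) / (5.4121e+07 - 5.2492e+07)
= 6.8560e+14 / 1.6290e+06
= 4.2087e+08 m/s

4.2087e+08


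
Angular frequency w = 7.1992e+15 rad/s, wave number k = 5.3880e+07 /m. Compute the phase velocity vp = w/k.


vp = w / k
= 7.1992e+15 / 5.3880e+07
= 1.3362e+08 m/s

1.3362e+08


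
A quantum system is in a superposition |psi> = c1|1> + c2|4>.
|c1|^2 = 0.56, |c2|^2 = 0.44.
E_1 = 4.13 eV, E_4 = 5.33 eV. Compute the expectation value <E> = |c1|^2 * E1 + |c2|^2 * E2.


<E> = |c1|^2 * E1 + |c2|^2 * E2
= 0.56 * 4.13 + 0.44 * 5.33
= 2.3128 + 2.3452
= 4.658 eV

4.658


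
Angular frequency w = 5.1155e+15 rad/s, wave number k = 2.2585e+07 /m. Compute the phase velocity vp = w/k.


vp = w / k
= 5.1155e+15 / 2.2585e+07
= 2.2650e+08 m/s

2.2650e+08


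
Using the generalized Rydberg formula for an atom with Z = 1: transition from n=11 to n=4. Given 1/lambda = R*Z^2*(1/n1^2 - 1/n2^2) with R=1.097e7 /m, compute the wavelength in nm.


1/lambda = R * Z^2 * (1/n1^2 - 1/n2^2)
= 1.097e7 * 1^2 * (1/4^2 - 1/11^2)
= 1.097e7 * 1 * (0.0625 - 0.008264)
= 5.9496e+05 /m
lambda = 1 / 5.9496e+05
= 1680.7744 nm

1680.7744


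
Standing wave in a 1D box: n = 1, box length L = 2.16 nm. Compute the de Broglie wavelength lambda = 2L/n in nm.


lambda = 2L / n
= 2 * 2.16 / 1
= 4.32 / 1
= 4.32 nm

4.32


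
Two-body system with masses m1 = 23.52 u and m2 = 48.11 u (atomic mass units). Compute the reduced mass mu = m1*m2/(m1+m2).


mu = m1 * m2 / (m1 + m2)
= 23.52 * 48.11 / (23.52 + 48.11)
= 1131.5472 / 71.63
= 15.7971 u

15.7971


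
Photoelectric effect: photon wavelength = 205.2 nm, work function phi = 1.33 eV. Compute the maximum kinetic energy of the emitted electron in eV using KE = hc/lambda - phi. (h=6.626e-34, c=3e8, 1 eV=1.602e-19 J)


E_photon = hc / lambda
= (6.626e-34)(3e8) / (205.2e-9)
= 9.6871e-19 J
= 6.0469 eV
KE = E_photon - phi
= 6.0469 - 1.33
= 4.7169 eV

4.7169


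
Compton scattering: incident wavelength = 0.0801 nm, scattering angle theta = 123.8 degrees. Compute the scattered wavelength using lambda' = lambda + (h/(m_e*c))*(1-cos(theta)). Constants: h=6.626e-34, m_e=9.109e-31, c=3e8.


Compton wavelength: h/(m_e*c) = 2.4247e-12 m
d_lambda = 2.4247e-12 * (1 - cos(123.8 deg))
= 2.4247e-12 * 1.556296
= 3.7736e-12 m = 0.003774 nm
lambda' = 0.0801 + 0.003774
= 0.083874 nm

0.083874


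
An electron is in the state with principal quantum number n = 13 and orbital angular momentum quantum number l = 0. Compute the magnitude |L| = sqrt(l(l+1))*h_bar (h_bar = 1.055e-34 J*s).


L = sqrt(l*(l+1)) * h_bar
= sqrt(0 * 1) * 1.055e-34
= sqrt(0) * 1.055e-34
= 0.0 * 1.055e-34
= 0.0000e+00 J*s

0.0000e+00


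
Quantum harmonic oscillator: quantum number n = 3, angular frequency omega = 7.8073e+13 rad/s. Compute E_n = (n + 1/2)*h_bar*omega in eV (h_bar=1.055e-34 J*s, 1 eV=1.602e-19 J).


E = (n + 1/2) * h_bar * omega
= (3 + 0.5) * 1.055e-34 * 7.8073e+13
= 3.5 * 8.2367e-21
= 2.8828e-20 J
= 0.18 eV

0.18


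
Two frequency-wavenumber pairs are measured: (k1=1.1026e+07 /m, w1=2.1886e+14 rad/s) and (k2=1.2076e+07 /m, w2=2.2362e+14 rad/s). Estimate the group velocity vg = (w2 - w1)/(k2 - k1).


vg = (w2 - w1) / (k2 - k1)
= (2.2362e+14 - 2.1886e+14) / (1.2076e+07 - 1.1026e+07)
= 4.7600e+12 / 1.0500e+06
= 4.5333e+06 m/s

4.5333e+06


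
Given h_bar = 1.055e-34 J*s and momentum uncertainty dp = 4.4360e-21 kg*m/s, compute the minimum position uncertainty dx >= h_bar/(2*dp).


dx = h_bar / (2 * dp)
= 1.055e-34 / (2 * 4.4360e-21)
= 1.055e-34 / 8.8720e-21
= 1.1891e-14 m

1.1891e-14


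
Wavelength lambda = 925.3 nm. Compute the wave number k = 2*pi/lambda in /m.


k = 2 * pi / lambda
= 6.2832 / (925.3e-9)
= 6.2832 / 9.2530e-07
= 6.7904e+06 /m

6.7904e+06


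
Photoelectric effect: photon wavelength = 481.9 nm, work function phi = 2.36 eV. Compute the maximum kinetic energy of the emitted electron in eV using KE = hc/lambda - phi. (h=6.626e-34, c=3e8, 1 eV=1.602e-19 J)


E_photon = hc / lambda
= (6.626e-34)(3e8) / (481.9e-9)
= 4.1249e-19 J
= 2.5749 eV
KE = E_photon - phi
= 2.5749 - 2.36
= 0.2149 eV

0.2149


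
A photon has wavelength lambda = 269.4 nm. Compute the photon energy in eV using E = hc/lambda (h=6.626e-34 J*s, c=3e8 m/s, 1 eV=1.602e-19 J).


E = hc / lambda
= (6.626e-34)(3e8) / (269.4e-9)
= 1.9878e-25 / 2.6940e-07
= 7.3786e-19 J
Converting to eV: 7.3786e-19 / 1.602e-19
= 4.6059 eV

4.6059


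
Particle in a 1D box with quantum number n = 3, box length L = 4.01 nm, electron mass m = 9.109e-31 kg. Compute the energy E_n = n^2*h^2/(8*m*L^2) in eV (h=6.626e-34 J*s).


E = n^2 * h^2 / (8 * m * L^2)
= 3^2 * (6.626e-34)^2 / (8 * 9.109e-31 * (4.01e-9)^2)
= 9 * 4.3904e-67 / (8 * 9.109e-31 * 1.6080e-17)
= 3.3721e-20 J
= 0.2105 eV

0.2105


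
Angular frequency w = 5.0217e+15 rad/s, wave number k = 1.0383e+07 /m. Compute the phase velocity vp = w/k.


vp = w / k
= 5.0217e+15 / 1.0383e+07
= 4.8365e+08 m/s

4.8365e+08


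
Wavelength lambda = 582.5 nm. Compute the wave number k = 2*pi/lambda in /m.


k = 2 * pi / lambda
= 6.2832 / (582.5e-9)
= 6.2832 / 5.8250e-07
= 1.0787e+07 /m

1.0787e+07


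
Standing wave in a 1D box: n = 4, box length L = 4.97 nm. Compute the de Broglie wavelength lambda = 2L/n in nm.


lambda = 2L / n
= 2 * 4.97 / 4
= 9.94 / 4
= 2.485 nm

2.485


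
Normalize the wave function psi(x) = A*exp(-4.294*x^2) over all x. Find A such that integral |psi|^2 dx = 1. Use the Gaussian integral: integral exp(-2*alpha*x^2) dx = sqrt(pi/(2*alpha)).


integral |psi|^2 dx = A^2 * sqrt(pi/(2*alpha)) = 1
A^2 = sqrt(2*alpha/pi)
= sqrt(2 * 4.294 / pi)
= 1.653374
A = sqrt(1.653374)
= 1.2858

1.2858


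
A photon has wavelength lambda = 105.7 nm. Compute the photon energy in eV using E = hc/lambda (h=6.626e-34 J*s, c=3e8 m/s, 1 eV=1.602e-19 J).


E = hc / lambda
= (6.626e-34)(3e8) / (105.7e-9)
= 1.9878e-25 / 1.0570e-07
= 1.8806e-18 J
Converting to eV: 1.8806e-18 / 1.602e-19
= 11.7391 eV

11.7391


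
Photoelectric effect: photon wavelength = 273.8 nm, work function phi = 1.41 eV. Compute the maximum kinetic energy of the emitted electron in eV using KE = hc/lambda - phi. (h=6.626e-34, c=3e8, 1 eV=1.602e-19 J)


E_photon = hc / lambda
= (6.626e-34)(3e8) / (273.8e-9)
= 7.2600e-19 J
= 4.5319 eV
KE = E_photon - phi
= 4.5319 - 1.41
= 3.1219 eV

3.1219


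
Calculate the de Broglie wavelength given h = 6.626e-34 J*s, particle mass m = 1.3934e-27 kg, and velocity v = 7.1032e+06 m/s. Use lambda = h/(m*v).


lambda = h / (m * v)
= 6.626e-34 / (1.3934e-27 * 7.1032e+06)
= 6.626e-34 / 9.8976e-21
= 6.6946e-14 m

6.6946e-14


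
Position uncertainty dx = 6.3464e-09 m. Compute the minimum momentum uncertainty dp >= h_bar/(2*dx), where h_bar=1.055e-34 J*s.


dp = h_bar / (2 * dx)
= 1.055e-34 / (2 * 6.3464e-09)
= 1.055e-34 / 1.2693e-08
= 8.3118e-27 kg*m/s

8.3118e-27


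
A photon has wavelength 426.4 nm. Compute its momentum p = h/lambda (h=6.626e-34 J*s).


p = h / lambda
= 6.626e-34 / (426.4e-9)
= 6.626e-34 / 4.2640e-07
= 1.5539e-27 kg*m/s

1.5539e-27


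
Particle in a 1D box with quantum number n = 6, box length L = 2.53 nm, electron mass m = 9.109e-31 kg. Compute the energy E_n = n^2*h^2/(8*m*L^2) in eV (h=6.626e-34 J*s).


E = n^2 * h^2 / (8 * m * L^2)
= 6^2 * (6.626e-34)^2 / (8 * 9.109e-31 * (2.53e-9)^2)
= 36 * 4.3904e-67 / (8 * 9.109e-31 * 6.4009e-18)
= 3.3885e-19 J
= 2.1151 eV

2.1151


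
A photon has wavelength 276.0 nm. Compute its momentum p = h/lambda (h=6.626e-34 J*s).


p = h / lambda
= 6.626e-34 / (276.0e-9)
= 6.626e-34 / 2.7600e-07
= 2.4007e-27 kg*m/s

2.4007e-27


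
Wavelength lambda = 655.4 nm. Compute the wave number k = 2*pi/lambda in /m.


k = 2 * pi / lambda
= 6.2832 / (655.4e-9)
= 6.2832 / 6.5540e-07
= 9.5868e+06 /m

9.5868e+06


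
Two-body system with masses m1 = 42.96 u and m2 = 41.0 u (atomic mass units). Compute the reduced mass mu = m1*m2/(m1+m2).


mu = m1 * m2 / (m1 + m2)
= 42.96 * 41.0 / (42.96 + 41.0)
= 1761.36 / 83.96
= 20.9786 u

20.9786


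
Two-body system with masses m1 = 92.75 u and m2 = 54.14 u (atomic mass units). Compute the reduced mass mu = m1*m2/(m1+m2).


mu = m1 * m2 / (m1 + m2)
= 92.75 * 54.14 / (92.75 + 54.14)
= 5021.485 / 146.89
= 34.1853 u

34.1853


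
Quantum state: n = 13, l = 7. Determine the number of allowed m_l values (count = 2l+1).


m_l ranges from -l to +l in integer steps
So m_l goes from -7 to +7
Count = 2l + 1 = 2*7 + 1
= 15

15


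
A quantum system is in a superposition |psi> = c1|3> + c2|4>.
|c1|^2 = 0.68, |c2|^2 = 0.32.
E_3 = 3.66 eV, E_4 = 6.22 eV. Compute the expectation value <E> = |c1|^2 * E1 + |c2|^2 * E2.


<E> = |c1|^2 * E1 + |c2|^2 * E2
= 0.68 * 3.66 + 0.32 * 6.22
= 2.4888 + 1.9904
= 4.4792 eV

4.4792


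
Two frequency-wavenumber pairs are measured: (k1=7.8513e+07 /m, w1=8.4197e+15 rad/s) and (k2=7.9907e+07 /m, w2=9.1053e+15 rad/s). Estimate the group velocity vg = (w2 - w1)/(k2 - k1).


vg = (w2 - w1) / (k2 - k1)
= (9.1053e+15 - 8.4197e+15) / (7.9907e+07 - 7.8513e+07)
= 6.8560e+14 / 1.3940e+06
= 4.9182e+08 m/s

4.9182e+08


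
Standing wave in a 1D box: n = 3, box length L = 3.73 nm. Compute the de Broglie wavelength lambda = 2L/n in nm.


lambda = 2L / n
= 2 * 3.73 / 3
= 7.46 / 3
= 2.4867 nm

2.4867


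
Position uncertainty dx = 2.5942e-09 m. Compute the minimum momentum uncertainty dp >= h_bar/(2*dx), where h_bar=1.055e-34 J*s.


dp = h_bar / (2 * dx)
= 1.055e-34 / (2 * 2.5942e-09)
= 1.055e-34 / 5.1884e-09
= 2.0334e-26 kg*m/s

2.0334e-26


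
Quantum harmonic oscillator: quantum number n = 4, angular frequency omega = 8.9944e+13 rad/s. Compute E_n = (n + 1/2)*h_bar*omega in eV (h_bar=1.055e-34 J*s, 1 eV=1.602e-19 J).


E = (n + 1/2) * h_bar * omega
= (4 + 0.5) * 1.055e-34 * 8.9944e+13
= 4.5 * 9.4891e-21
= 4.2701e-20 J
= 0.2665 eV

0.2665


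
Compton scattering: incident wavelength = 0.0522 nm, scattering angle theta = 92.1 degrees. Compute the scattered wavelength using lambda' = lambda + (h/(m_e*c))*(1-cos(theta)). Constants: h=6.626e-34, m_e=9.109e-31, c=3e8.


Compton wavelength: h/(m_e*c) = 2.4247e-12 m
d_lambda = 2.4247e-12 * (1 - cos(92.1 deg))
= 2.4247e-12 * 1.036644
= 2.5136e-12 m = 0.002514 nm
lambda' = 0.0522 + 0.002514
= 0.054714 nm

0.054714


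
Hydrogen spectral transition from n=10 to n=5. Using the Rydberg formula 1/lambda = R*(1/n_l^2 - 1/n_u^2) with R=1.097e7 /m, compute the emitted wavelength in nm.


1/lambda = R * (1/n_l^2 - 1/n_u^2)
= 1.097e7 * (1/5^2 - 1/10^2)
= 1.097e7 * (0.04 - 0.01)
= 1.097e7 * 0.03
= 3.2910e+05 /m
lambda = 1 / 3.2910e+05 = 3038.5901 nm

3038.5901


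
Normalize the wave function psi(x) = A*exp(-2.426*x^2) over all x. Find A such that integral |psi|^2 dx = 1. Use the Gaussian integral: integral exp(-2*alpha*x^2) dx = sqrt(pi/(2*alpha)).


integral |psi|^2 dx = A^2 * sqrt(pi/(2*alpha)) = 1
A^2 = sqrt(2*alpha/pi)
= sqrt(2 * 2.426 / pi)
= 1.242755
A = sqrt(1.242755)
= 1.1148

1.1148


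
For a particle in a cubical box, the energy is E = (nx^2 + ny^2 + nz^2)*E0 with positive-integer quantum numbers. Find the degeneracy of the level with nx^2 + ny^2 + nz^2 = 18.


Enumerate all (nx, ny, nz) with nx^2 + ny^2 + nz^2 = 18:
(1,1,4)
(1,4,1)
(4,1,1)
Total degeneracy = 3

3


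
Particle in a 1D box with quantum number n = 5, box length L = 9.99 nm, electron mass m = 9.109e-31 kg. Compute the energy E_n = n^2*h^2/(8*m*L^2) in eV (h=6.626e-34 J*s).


E = n^2 * h^2 / (8 * m * L^2)
= 5^2 * (6.626e-34)^2 / (8 * 9.109e-31 * (9.99e-9)^2)
= 25 * 4.3904e-67 / (8 * 9.109e-31 * 9.9800e-17)
= 1.5092e-20 J
= 0.0942 eV

0.0942


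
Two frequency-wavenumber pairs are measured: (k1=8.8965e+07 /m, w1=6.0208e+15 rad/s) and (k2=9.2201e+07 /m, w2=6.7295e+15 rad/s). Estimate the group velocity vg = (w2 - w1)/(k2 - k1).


vg = (w2 - w1) / (k2 - k1)
= (6.7295e+15 - 6.0208e+15) / (9.2201e+07 - 8.8965e+07)
= 7.0870e+14 / 3.2360e+06
= 2.1900e+08 m/s

2.1900e+08


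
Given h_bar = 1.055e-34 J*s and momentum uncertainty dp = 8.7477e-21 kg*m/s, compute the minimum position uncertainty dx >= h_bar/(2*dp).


dx = h_bar / (2 * dp)
= 1.055e-34 / (2 * 8.7477e-21)
= 1.055e-34 / 1.7495e-20
= 6.0302e-15 m

6.0302e-15


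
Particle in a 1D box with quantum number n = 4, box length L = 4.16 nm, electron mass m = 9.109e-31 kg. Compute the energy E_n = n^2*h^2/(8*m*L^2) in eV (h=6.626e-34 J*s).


E = n^2 * h^2 / (8 * m * L^2)
= 4^2 * (6.626e-34)^2 / (8 * 9.109e-31 * (4.16e-9)^2)
= 16 * 4.3904e-67 / (8 * 9.109e-31 * 1.7306e-17)
= 5.5703e-20 J
= 0.3477 eV

0.3477


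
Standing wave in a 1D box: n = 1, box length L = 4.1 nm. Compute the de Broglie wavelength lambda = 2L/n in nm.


lambda = 2L / n
= 2 * 4.1 / 1
= 8.2 / 1
= 8.2 nm

8.2


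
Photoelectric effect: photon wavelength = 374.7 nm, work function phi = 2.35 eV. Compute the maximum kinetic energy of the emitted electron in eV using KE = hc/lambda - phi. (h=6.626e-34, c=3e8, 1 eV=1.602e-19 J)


E_photon = hc / lambda
= (6.626e-34)(3e8) / (374.7e-9)
= 5.3050e-19 J
= 3.3115 eV
KE = E_photon - phi
= 3.3115 - 2.35
= 0.9615 eV

0.9615


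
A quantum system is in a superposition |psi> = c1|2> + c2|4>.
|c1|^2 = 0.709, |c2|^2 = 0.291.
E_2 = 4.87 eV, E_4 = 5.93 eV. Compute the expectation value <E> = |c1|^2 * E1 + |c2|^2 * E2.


<E> = |c1|^2 * E1 + |c2|^2 * E2
= 0.709 * 4.87 + 0.291 * 5.93
= 3.4528 + 1.7256
= 5.1785 eV

5.1785


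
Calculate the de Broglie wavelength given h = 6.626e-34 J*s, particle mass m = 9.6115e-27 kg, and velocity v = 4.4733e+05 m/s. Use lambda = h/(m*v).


lambda = h / (m * v)
= 6.626e-34 / (9.6115e-27 * 4.4733e+05)
= 6.626e-34 / 4.2995e-21
= 1.5411e-13 m

1.5411e-13


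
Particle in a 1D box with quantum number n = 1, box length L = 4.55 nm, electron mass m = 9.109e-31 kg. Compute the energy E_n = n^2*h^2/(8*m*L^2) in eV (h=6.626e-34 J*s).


E = n^2 * h^2 / (8 * m * L^2)
= 1^2 * (6.626e-34)^2 / (8 * 9.109e-31 * (4.55e-9)^2)
= 1 * 4.3904e-67 / (8 * 9.109e-31 * 2.0703e-17)
= 2.9102e-21 J
= 0.0182 eV

0.0182


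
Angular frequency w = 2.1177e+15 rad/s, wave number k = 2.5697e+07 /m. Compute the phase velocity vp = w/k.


vp = w / k
= 2.1177e+15 / 2.5697e+07
= 8.2410e+07 m/s

8.2410e+07


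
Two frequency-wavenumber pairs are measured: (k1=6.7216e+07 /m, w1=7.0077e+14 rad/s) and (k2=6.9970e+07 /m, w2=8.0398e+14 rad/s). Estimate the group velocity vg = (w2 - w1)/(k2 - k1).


vg = (w2 - w1) / (k2 - k1)
= (8.0398e+14 - 7.0077e+14) / (6.9970e+07 - 6.7216e+07)
= 1.0321e+14 / 2.7540e+06
= 3.7476e+07 m/s

3.7476e+07


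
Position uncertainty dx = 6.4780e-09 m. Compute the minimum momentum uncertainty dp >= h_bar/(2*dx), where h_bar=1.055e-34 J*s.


dp = h_bar / (2 * dx)
= 1.055e-34 / (2 * 6.4780e-09)
= 1.055e-34 / 1.2956e-08
= 8.1429e-27 kg*m/s

8.1429e-27


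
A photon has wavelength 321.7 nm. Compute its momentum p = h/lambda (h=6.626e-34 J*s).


p = h / lambda
= 6.626e-34 / (321.7e-9)
= 6.626e-34 / 3.2170e-07
= 2.0597e-27 kg*m/s

2.0597e-27


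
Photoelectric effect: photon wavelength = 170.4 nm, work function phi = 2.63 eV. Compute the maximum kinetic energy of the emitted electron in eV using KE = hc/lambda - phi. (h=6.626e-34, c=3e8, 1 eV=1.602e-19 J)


E_photon = hc / lambda
= (6.626e-34)(3e8) / (170.4e-9)
= 1.1665e-18 J
= 7.2818 eV
KE = E_photon - phi
= 7.2818 - 2.63
= 4.6518 eV

4.6518


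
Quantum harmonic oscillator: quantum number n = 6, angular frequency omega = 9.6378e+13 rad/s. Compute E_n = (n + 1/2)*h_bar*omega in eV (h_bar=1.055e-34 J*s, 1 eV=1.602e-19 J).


E = (n + 1/2) * h_bar * omega
= (6 + 0.5) * 1.055e-34 * 9.6378e+13
= 6.5 * 1.0168e-20
= 6.6091e-20 J
= 0.4126 eV

0.4126


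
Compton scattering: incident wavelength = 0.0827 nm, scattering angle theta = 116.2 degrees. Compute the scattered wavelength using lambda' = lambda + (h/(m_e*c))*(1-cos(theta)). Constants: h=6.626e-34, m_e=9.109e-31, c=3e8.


Compton wavelength: h/(m_e*c) = 2.4247e-12 m
d_lambda = 2.4247e-12 * (1 - cos(116.2 deg))
= 2.4247e-12 * 1.441506
= 3.4952e-12 m = 0.003495 nm
lambda' = 0.0827 + 0.003495
= 0.086195 nm

0.086195


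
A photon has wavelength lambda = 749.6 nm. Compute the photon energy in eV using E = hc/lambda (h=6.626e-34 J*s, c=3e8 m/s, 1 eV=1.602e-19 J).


E = hc / lambda
= (6.626e-34)(3e8) / (749.6e-9)
= 1.9878e-25 / 7.4960e-07
= 2.6518e-19 J
Converting to eV: 2.6518e-19 / 1.602e-19
= 1.6553 eV

1.6553


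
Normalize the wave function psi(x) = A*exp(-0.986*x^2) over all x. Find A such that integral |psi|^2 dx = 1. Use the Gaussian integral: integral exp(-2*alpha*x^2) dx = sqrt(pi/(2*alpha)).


integral |psi|^2 dx = A^2 * sqrt(pi/(2*alpha)) = 1
A^2 = sqrt(2*alpha/pi)
= sqrt(2 * 0.986 / pi)
= 0.79228
A = sqrt(0.79228)
= 0.8901

0.8901


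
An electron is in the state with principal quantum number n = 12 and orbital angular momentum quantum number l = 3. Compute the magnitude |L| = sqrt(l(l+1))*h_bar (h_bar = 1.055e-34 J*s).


L = sqrt(l*(l+1)) * h_bar
= sqrt(3 * 4) * 1.055e-34
= sqrt(12) * 1.055e-34
= 3.4641 * 1.055e-34
= 3.6546e-34 J*s

3.6546e-34


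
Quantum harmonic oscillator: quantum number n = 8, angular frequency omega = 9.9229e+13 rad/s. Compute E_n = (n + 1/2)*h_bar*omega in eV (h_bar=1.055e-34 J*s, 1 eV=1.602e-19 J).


E = (n + 1/2) * h_bar * omega
= (8 + 0.5) * 1.055e-34 * 9.9229e+13
= 8.5 * 1.0469e-20
= 8.8984e-20 J
= 0.5555 eV

0.5555


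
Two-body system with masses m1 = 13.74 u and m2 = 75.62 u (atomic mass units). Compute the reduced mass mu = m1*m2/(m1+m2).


mu = m1 * m2 / (m1 + m2)
= 13.74 * 75.62 / (13.74 + 75.62)
= 1039.0188 / 89.36
= 11.6273 u

11.6273


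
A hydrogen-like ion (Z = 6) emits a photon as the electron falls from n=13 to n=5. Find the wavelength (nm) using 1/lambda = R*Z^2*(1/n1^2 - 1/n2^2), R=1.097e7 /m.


1/lambda = R * Z^2 * (1/n1^2 - 1/n2^2)
= 1.097e7 * 6^2 * (1/5^2 - 1/13^2)
= 1.097e7 * 36 * (0.04 - 0.005917)
= 1.3460e+07 /m
lambda = 1 / 1.3460e+07
= 74.2942 nm

74.2942


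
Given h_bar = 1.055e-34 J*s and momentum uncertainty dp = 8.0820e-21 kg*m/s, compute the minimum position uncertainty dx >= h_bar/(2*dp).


dx = h_bar / (2 * dp)
= 1.055e-34 / (2 * 8.0820e-21)
= 1.055e-34 / 1.6164e-20
= 6.5268e-15 m

6.5268e-15


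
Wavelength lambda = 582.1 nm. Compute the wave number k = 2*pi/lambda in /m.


k = 2 * pi / lambda
= 6.2832 / (582.1e-9)
= 6.2832 / 5.8210e-07
= 1.0794e+07 /m

1.0794e+07


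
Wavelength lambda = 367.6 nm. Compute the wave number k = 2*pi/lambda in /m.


k = 2 * pi / lambda
= 6.2832 / (367.6e-9)
= 6.2832 / 3.6760e-07
= 1.7092e+07 /m

1.7092e+07


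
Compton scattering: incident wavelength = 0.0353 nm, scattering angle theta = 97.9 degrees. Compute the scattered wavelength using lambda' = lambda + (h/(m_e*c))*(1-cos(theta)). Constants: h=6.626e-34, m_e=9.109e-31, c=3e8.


Compton wavelength: h/(m_e*c) = 2.4247e-12 m
d_lambda = 2.4247e-12 * (1 - cos(97.9 deg))
= 2.4247e-12 * 1.137445
= 2.7580e-12 m = 0.002758 nm
lambda' = 0.0353 + 0.002758
= 0.038058 nm

0.038058


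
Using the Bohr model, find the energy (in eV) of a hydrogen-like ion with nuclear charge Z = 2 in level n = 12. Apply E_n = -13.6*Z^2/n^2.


E_n = -13.6 * Z^2 / n^2
= -13.6 * 2^2 / 12^2
= -13.6 * 4 / 144
= -0.3778 eV

-0.3778


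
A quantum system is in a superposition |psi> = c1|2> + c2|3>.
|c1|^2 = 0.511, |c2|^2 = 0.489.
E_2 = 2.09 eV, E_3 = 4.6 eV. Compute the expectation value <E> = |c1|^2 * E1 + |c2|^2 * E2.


<E> = |c1|^2 * E1 + |c2|^2 * E2
= 0.511 * 2.09 + 0.489 * 4.6
= 1.068 + 2.2494
= 3.3174 eV

3.3174


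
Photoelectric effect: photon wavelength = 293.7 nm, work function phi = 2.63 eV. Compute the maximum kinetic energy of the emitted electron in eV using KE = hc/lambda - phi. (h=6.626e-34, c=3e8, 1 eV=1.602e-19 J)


E_photon = hc / lambda
= (6.626e-34)(3e8) / (293.7e-9)
= 6.7681e-19 J
= 4.2248 eV
KE = E_photon - phi
= 4.2248 - 2.63
= 1.5948 eV

1.5948


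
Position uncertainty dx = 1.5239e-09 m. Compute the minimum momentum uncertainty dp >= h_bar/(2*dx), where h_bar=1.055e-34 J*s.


dp = h_bar / (2 * dx)
= 1.055e-34 / (2 * 1.5239e-09)
= 1.055e-34 / 3.0478e-09
= 3.4615e-26 kg*m/s

3.4615e-26


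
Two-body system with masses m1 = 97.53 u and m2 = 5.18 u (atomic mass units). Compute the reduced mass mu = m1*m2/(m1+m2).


mu = m1 * m2 / (m1 + m2)
= 97.53 * 5.18 / (97.53 + 5.18)
= 505.2054 / 102.71
= 4.9188 u

4.9188


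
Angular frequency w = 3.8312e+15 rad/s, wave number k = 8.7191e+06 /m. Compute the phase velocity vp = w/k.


vp = w / k
= 3.8312e+15 / 8.7191e+06
= 4.3940e+08 m/s

4.3940e+08


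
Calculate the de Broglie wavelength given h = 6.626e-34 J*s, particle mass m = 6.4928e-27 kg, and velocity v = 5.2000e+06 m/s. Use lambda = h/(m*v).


lambda = h / (m * v)
= 6.626e-34 / (6.4928e-27 * 5.2000e+06)
= 6.626e-34 / 3.3763e-20
= 1.9625e-14 m

1.9625e-14


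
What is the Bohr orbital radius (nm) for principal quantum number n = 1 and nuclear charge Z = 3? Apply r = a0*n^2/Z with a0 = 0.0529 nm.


r = a0 * n^2 / Z
= 0.0529 * 1^2 / 3
= 0.0529 * 1 / 3
= 0.0176 nm

0.0176


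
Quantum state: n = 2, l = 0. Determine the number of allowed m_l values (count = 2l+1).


m_l ranges from -l to +l in integer steps
So m_l goes from -0 to +0
Count = 2l + 1 = 2*0 + 1
= 1

1


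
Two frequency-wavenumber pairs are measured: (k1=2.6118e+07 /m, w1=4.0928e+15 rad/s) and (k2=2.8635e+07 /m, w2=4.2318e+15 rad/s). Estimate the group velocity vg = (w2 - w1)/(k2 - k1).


vg = (w2 - w1) / (k2 - k1)
= (4.2318e+15 - 4.0928e+15) / (2.8635e+07 - 2.6118e+07)
= 1.3900e+14 / 2.5170e+06
= 5.5224e+07 m/s

5.5224e+07


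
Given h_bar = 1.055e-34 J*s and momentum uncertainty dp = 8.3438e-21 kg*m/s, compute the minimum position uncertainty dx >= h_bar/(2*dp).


dx = h_bar / (2 * dp)
= 1.055e-34 / (2 * 8.3438e-21)
= 1.055e-34 / 1.6688e-20
= 6.3221e-15 m

6.3221e-15


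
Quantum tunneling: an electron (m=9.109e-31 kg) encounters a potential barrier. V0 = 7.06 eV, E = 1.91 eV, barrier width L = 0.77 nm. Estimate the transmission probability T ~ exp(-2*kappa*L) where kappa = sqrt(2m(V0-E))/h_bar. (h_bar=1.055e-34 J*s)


V0 - E = 5.15 eV = 8.2503e-19 J
kappa = sqrt(2 * m * (V0-E)) / h_bar
= sqrt(2 * 9.109e-31 * 8.2503e-19) / 1.055e-34
= 1.1621e+10 /m
2*kappa*L = 2 * 1.1621e+10 * 0.77e-9
= 17.8959
T = exp(-17.8959) = 1.690093e-08

1.690093e-08


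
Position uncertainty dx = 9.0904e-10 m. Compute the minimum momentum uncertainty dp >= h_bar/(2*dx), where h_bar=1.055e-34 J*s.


dp = h_bar / (2 * dx)
= 1.055e-34 / (2 * 9.0904e-10)
= 1.055e-34 / 1.8181e-09
= 5.8028e-26 kg*m/s

5.8028e-26


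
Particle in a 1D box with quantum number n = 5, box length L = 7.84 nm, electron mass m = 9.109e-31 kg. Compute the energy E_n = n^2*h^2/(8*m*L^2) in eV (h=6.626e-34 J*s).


E = n^2 * h^2 / (8 * m * L^2)
= 5^2 * (6.626e-34)^2 / (8 * 9.109e-31 * (7.84e-9)^2)
= 25 * 4.3904e-67 / (8 * 9.109e-31 * 6.1466e-17)
= 2.4505e-20 J
= 0.153 eV

0.153


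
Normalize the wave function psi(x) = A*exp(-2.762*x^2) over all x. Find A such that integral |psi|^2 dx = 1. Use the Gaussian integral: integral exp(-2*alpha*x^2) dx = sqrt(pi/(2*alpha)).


integral |psi|^2 dx = A^2 * sqrt(pi/(2*alpha)) = 1
A^2 = sqrt(2*alpha/pi)
= sqrt(2 * 2.762 / pi)
= 1.326026
A = sqrt(1.326026)
= 1.1515

1.1515


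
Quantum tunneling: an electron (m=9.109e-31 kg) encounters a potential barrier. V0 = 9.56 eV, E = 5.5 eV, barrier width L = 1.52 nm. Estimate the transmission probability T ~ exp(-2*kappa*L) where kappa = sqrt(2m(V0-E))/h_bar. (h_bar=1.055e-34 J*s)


V0 - E = 4.06 eV = 6.5041e-19 J
kappa = sqrt(2 * m * (V0-E)) / h_bar
= sqrt(2 * 9.109e-31 * 6.5041e-19) / 1.055e-34
= 1.0318e+10 /m
2*kappa*L = 2 * 1.0318e+10 * 1.52e-9
= 31.3665
T = exp(-31.3665) = 2.386229e-14

2.386229e-14
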